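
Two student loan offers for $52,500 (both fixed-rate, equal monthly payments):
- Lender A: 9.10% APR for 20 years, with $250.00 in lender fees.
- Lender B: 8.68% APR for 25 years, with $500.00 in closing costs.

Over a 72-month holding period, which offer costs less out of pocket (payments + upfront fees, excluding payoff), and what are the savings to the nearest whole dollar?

Lender B by $3,106

Lender A: monthly rate = 9.1%/12 = 0.0075833; payment = 52,500 × 0.0075833 / (1 − (1+0.0075833)^−240) = $475.74.
Lender B: at 8.68% the monthly rate is 0.0072333, so the payment is 52,500 × 0.0072333 / (1 − 1.0072333^−300) = $429.13.
Over 72 months: Lender A costs 72 × $475.74 + $250.00 = $34,503.28; Lender B costs 72 × $429.13 + $500.00 = $31,397.36.
Lender B is cheaper by $34,503.28 − $31,397.36 = $3,105.92.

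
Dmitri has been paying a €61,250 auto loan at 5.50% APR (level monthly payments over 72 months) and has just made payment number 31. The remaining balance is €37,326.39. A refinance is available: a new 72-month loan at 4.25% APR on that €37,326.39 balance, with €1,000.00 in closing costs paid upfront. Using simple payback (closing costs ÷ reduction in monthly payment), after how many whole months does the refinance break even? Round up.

Current payment = 61,250 × 5.5%/12 / (1 − (1+0.0045833)^−72) = €1,000.70.
Refinanced payment = 37,326.39 × 0.0035417 / (1 − (1+0.0035417)^−72) = €588.24.
Monthly savings = €1,000.70 − €588.24 = €412.46.
Break-even = €1,000.00 / €412.46 = 2.42 → 3 months.

3 months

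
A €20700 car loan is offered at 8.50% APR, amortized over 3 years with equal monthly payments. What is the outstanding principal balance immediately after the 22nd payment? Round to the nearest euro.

€8,680

With monthly rate i = 8.5%/12 = 0.0070833, the balance after k of n payments is P · [(1+i)^n − (1+i)^k] / [(1+i)^n − 1].
(1+0.0070833)^36 = 1.28930217 and (1+0.0070833)^22 = 1.16798964, so the balance is 20,700 × (1.28930217 − 1.16798964) / (1.28930217 − 1) = €8,680.09.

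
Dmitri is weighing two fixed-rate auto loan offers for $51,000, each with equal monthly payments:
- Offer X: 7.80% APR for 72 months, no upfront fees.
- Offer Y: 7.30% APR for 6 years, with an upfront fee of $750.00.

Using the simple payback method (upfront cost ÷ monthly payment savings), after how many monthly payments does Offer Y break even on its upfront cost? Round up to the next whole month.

Offer X: at 7.80% the monthly rate is 0.0065000, so the payment is 51,000 × 0.0065000 / (1 − 1.0065000^−72) = $889.22.
Offer Y: at 7.30% the monthly rate is 0.0060833, so the payment is 51,000 × 0.0060833 / (1 − 1.0060833^−72) = $876.86.
Monthly savings = $889.22 − $876.86 = $12.36.
Break-even = $750.00 / $12.36 = 60.68 → 61 months.

61 months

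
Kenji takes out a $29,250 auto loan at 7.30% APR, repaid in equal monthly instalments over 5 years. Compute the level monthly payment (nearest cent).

At 7.30% the monthly rate is 0.0060833, so the payment is 29,250 × 0.0060833 / (1 − 1.0060833^−60) = $583.33.

$583.33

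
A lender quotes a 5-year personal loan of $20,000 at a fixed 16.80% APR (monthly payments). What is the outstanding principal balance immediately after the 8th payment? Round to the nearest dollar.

With monthly rate i = 16.8%/12 = 0.0140000, the balance after k of n payments is P · [(1+i)^n − (1+i)^k] / [(1+i)^n − 1].
(1+0.0140000)^60 = 2.30291177 and (1+0.0140000)^8 = 1.11764438, so the balance is 20,000 × (2.30291177 − 1.11764438) / (2.30291177 − 1) = $18,194.13.

$18,194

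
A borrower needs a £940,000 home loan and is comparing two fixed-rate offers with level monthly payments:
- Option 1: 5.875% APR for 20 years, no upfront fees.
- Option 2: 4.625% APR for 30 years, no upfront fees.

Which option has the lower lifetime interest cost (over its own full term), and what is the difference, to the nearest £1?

Option 1: at 5.875% the monthly rate is 0.0048958, so the payment is 940,000 × 0.0048958 / (1 − 1.0048958^−240) = £6,666.84.
Total interest on Option 1 = 240 × £6,666.84 − £940,000 = £660,041.60.
Option 2: at 4.625% the monthly rate is 0.0038542, so the payment is 940,000 × 0.0038542 / (1 − 1.0038542^−360) = £4,832.91.
Total interest on Option 2 = 360 × £4,832.91 − £940,000 = £799,847.60.
Option 1 is lower by £139,806.00.

Option 1 by £139,806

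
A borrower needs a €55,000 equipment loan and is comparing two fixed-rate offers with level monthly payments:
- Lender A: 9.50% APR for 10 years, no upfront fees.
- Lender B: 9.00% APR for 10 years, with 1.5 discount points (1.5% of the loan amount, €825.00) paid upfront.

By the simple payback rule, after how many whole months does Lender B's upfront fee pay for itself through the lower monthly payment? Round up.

56 months

Lender A: at 9.50% the monthly rate is 0.0079167, so the payment is 55,000 × 0.0079167 / (1 − 1.0079167^−120) = €711.69.
Lender B: monthly rate = 9%/12 = 0.0075000; payment = 55,000 × 0.0075000 / (1 − (1+0.0075000)^−120) = €696.72.
Monthly savings = €711.69 − €696.72 = €14.97.
Break-even = €825.00 / €14.97 = 55.11 → 56 months.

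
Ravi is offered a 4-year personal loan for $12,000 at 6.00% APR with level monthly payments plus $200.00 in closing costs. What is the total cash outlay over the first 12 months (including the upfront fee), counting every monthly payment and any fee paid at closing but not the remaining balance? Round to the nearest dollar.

$3,582

Monthly rate = 6%/12 = 0.0050000; payment = 12,000 × 0.0050000 / (1 − (1+0.0050000)^−48) = $281.82.
Total outlay = 12 × $281.82 + $200.00 = $3,581.84.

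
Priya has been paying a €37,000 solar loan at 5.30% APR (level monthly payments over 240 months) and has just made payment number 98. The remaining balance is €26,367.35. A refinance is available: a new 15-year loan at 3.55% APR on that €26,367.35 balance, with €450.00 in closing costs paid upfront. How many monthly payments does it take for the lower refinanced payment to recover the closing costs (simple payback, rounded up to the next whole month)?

Current payment = 37,000 × 5.3%/12 / (1 − (1+0.0044167)^−240) = €250.36.
Refinanced payment = 26,367.35 × 0.0029583 / (1 − (1+0.0029583)^−180) = €189.14.
Monthly savings = €250.36 − €189.14 = €61.22.
Break-even = €450.00 / €61.22 = 7.35 → 8 months.

8 months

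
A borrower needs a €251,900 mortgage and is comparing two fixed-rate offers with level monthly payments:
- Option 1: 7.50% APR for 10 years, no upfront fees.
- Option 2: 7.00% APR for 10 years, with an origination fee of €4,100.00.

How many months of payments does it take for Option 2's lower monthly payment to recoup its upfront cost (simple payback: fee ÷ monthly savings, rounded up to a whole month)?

63 months

Option 1: monthly rate = 7.5%/12 = 0.0062500; payment = 251,900 × 0.0062500 / (1 − (1+0.0062500)^−120) = €2,990.10.
Option 2: monthly rate = 7%/12 = 0.0058333; payment = 251,900 × 0.0058333 / (1 − (1+0.0058333)^−120) = €2,924.77.
Monthly savings = €2,990.10 − €2,924.77 = €65.33.
Break-even = €4,100.00 / €65.33 = 62.76 → 63 months.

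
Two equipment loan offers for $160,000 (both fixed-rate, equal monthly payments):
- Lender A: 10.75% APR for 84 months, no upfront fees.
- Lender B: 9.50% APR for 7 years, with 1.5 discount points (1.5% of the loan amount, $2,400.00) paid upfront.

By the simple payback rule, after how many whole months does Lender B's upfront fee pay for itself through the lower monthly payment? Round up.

Lender A: at 10.75% the monthly rate is 0.0089583, so the payment is 160,000 × 0.0089583 / (1 − 1.0089583^−84) = $2,718.60.
Lender B: at 9.50% the monthly rate is 0.0079167, so the payment is 160,000 × 0.0079167 / (1 − 1.0079167^−84) = $2,615.04.
Monthly savings = $2,718.60 − $2,615.04 = $103.56.
Break-even = $2,400.00 / $103.56 = 23.17 → 24 months.

24 months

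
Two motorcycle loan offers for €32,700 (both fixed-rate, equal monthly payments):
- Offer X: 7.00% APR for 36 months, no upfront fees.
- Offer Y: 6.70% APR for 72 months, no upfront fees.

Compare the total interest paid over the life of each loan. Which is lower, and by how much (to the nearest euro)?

Offer X: at 7.00% the monthly rate is 0.0058333, so the payment is 32,700 × 0.0058333 / (1 − 1.0058333^−36) = €1,009.68.
Total interest on Offer X = 36 × €1,009.68 − €32,700 = €3,648.48.
Offer Y: monthly rate = 6.7%/12 = 0.0055833; payment = 32,700 × 0.0055833 / (1 − (1+0.0055833)^−72) = €552.80.
Total interest on Offer Y = 72 × €552.80 − €32,700 = €7,101.60.
Offer X is lower by €3,453.12.

Offer X by €3,453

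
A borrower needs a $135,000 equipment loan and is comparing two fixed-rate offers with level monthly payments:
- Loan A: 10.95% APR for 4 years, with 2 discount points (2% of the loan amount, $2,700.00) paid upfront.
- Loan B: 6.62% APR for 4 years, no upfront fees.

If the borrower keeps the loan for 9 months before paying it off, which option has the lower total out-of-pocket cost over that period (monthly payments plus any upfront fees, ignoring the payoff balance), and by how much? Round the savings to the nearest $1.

Loan B by $5,192

Loan A: monthly rate = 10.95%/12 = 0.0091250; payment = 135,000 × 0.0091250 / (1 − (1+0.0091250)^−48) = $3,485.87.
Loan B: monthly rate = 6.62%/12 = 0.0055167; payment = 135,000 × 0.0055167 / (1 − (1+0.0055167)^−48) = $3,209.00.
Over 9 months: Loan A costs 9 × $3,485.87 + $2,700.00 = $34,072.83; Loan B costs 9 × $3,209.00 = $28,881.00.
Loan B is cheaper by $34,072.83 − $28,881.00 = $5,191.83.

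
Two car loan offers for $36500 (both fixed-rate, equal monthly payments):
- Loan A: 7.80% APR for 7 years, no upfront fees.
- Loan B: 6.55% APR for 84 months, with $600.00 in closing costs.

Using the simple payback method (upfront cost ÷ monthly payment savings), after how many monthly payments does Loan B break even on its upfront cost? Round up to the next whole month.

Loan A: at 7.80% the monthly rate is 0.0065000, so the payment is 36,500 × 0.0065000 / (1 − 1.0065000^−84) = $565.27.
Loan B: at 6.55% the monthly rate is 0.0054583, so the payment is 36,500 × 0.0054583 / (1 − 1.0054583^−84) = $542.89.
Monthly savings = $565.27 − $542.89 = $22.38.
Break-even = $600.00 / $22.38 = 26.81 → 27 months.

27 months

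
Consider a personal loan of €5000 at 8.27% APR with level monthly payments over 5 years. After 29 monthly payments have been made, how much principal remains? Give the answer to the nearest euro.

€2,839

With monthly rate i = 8.27%/12 = 0.0068917, the balance after k of n payments is P · [(1+i)^n − (1+i)^k] / [(1+i)^n − 1].
(1+0.0068917)^60 = 1.50995774 and (1+0.0068917)^29 = 1.22039283, so the balance is 5,000 × (1.50995774 − 1.22039283) / (1.50995774 − 1) = €2,839.11.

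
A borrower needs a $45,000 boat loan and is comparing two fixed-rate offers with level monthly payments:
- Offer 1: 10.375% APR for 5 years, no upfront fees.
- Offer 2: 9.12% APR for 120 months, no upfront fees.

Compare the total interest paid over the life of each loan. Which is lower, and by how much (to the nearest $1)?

Offer 1 by $10,890

Offer 1: at 10.375% the monthly rate is 0.0086458, so the payment is 45,000 × 0.0086458 / (1 − 1.0086458^−60) = $964.44.
Total interest on Offer 1 = 60 × $964.44 − $45,000 = $12,866.40.
Offer 2: monthly rate = 9.12%/12 = 0.0076000; payment = 45,000 × 0.0076000 / (1 − (1+0.0076000)^−120) = $572.97.
Total interest on Offer 2 = 120 × $572.97 − $45,000 = $23,756.40.
Offer 1 is lower by $10,890.00.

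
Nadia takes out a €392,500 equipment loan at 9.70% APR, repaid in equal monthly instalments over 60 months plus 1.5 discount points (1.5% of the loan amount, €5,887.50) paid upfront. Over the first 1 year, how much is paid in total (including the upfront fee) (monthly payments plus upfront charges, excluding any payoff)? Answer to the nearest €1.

At 9.70% the monthly rate is 0.0080833, so the payment is 392,500 × 0.0080833 / (1 − 1.0080833^−60) = €8,281.65.
Total outlay = 12 × €8,281.65 + €5,887.50 = €105,267.30.

€105,267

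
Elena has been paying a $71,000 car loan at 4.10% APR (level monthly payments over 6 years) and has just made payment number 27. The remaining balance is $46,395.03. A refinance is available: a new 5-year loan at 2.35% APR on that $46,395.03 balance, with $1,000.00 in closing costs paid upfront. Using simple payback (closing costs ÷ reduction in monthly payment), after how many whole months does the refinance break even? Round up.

4 months

Current payment = 71,000 × 4.1%/12 / (1 − (1+0.0034167)^−72) = $1,114.05.
Refinanced payment = 46,395.03 × 0.0019583 / (1 − (1+0.0019583)^−60) = $820.32.
Monthly savings = $1,114.05 − $820.32 = $293.73.
Break-even = $1,000.00 / $293.73 = 3.40 → 4 months.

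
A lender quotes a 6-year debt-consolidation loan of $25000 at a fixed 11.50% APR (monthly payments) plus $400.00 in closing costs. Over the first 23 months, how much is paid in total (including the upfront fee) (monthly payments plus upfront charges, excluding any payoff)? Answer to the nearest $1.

Monthly rate = 11.5%/12 = 0.0095833; payment = 25,000 × 0.0095833 / (1 − (1+0.0095833)^−72) = $482.28.
Total outlay = 23 × $482.28 + $400.00 = $11,492.44.

$11,492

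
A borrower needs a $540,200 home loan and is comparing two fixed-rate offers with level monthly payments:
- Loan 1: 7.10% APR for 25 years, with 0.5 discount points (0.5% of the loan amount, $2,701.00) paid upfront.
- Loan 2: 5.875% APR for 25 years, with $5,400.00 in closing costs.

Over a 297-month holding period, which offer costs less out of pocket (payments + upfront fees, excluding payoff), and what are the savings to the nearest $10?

Loan 2 by $120,020

Loan 1: monthly rate = 7.1%/12 = 0.0059167; payment = 540,200 × 0.0059167 / (1 − (1+0.0059167)^−300) = $3,852.55.
Loan 2: monthly rate = 5.875%/12 = 0.0048958; payment = 540,200 × 0.0048958 / (1 − (1+0.0048958)^−300) = $3,439.36.
Over 297 months: Loan 1 costs 297 × $3,852.55 + $2,701.00 = $1,146,908.35; Loan 2 costs 297 × $3,439.36 + $5,400.00 = $1,026,889.92.
Loan 2 is cheaper by $1,146,908.35 − $1,026,889.92 = $120,018.43.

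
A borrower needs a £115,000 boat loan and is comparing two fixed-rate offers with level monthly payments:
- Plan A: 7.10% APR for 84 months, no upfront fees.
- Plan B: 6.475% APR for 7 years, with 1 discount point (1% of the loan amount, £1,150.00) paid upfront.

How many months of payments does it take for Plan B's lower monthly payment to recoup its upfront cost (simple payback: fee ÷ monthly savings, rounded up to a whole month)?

33 months

Plan A: monthly rate = 7.1%/12 = 0.0059167; payment = 115,000 × 0.0059167 / (1 − (1+0.0059167)^−84) = £1,741.29.
Plan B: monthly rate = 6.475%/12 = 0.0053958; payment = 115,000 × 0.0053958 / (1 − (1+0.0053958)^−84) = £1,706.29.
Monthly savings = £1,741.29 − £1,706.29 = £35.00.
Break-even = £1,150.00 / £35.00 = 32.86 → 33 months.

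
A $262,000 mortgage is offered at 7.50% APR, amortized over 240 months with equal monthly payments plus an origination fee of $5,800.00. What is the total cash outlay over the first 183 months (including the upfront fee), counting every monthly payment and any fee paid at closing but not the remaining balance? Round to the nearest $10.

At 7.50% the monthly rate is 0.0062500, so the payment is 262,000 × 0.0062500 / (1 − 1.0062500^−240) = $2,110.65.
Total outlay = 183 × $2,110.65 + $5,800.00 = $392,048.95.

$392,050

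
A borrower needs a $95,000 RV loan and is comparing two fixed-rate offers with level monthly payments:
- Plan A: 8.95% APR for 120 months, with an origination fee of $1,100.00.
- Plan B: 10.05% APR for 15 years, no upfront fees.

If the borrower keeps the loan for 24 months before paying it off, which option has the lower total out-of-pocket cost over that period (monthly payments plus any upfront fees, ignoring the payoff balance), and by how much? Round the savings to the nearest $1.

Plan B by $5,350

Plan A: monthly rate = 8.95%/12 = 0.0074583; payment = 95,000 × 0.0074583 / (1 − (1+0.0074583)^−120) = $1,200.85.
Plan B: monthly rate = 10.05%/12 = 0.0083750; payment = 95,000 × 0.0083750 / (1 − (1+0.0083750)^−180) = $1,023.78.
Over 24 months: Plan A costs 24 × $1,200.85 + $1,100.00 = $29,920.40; Plan B costs 24 × $1,023.78 = $24,570.72.
Plan B is cheaper by $29,920.40 − $24,570.72 = $5,349.68.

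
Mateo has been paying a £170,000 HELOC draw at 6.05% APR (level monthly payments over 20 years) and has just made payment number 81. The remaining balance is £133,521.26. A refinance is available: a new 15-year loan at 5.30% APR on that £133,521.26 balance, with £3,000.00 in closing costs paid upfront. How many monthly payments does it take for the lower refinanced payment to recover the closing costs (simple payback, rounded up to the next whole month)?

21 months

Current payment = 170,000 × 6.05%/12 / (1 − (1+0.0050417)^−240) = £1,222.84.
Refinanced payment = 133,521.26 × 0.0044167 / (1 − (1+0.0044167)^−180) = £1,076.86.
Monthly savings = £1,222.84 − £1,076.86 = £145.98.
Break-even = £3,000.00 / £145.98 = 20.55 → 21 months.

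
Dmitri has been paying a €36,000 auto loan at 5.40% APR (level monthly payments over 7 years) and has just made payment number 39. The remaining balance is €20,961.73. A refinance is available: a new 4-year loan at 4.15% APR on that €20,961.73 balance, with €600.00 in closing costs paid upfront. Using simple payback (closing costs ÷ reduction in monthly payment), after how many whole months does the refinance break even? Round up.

15 months

Current payment = 36,000 × 5.4%/12 / (1 − (1+0.0045000)^−84) = €515.61.
Refinanced payment = 20,961.73 × 0.0034583 / (1 − (1+0.0034583)^−48) = €474.70.
Monthly savings = €515.61 − €474.70 = €40.91.
Break-even = €600.00 / €40.91 = 14.67 → 15 months.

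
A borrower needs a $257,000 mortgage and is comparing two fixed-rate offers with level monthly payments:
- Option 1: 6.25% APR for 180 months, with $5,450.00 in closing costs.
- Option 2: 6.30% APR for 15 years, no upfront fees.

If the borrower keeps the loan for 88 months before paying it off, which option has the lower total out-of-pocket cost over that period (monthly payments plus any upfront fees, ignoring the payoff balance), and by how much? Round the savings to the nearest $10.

Option 2 by $4,830

Option 1: monthly rate = 6.25%/12 = 0.0052083; payment = 257,000 × 0.0052083 / (1 − (1+0.0052083)^−180) = $2,203.58.
Option 2: monthly rate = 6.3%/12 = 0.0052500; payment = 257,000 × 0.0052500 / (1 − (1+0.0052500)^−180) = $2,210.59.
Over 88 months: Option 1 costs 88 × $2,203.58 + $5,450.00 = $199,365.04; Option 2 costs 88 × $2,210.59 = $194,531.92.
Option 2 is cheaper by $199,365.04 − $194,531.92 = $4,833.12.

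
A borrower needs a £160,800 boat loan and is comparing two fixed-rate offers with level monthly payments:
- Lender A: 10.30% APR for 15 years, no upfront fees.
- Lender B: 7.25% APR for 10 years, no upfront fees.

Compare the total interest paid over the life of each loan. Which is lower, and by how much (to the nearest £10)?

Lender A: at 10.30% the monthly rate is 0.0085833, so the payment is 160,800 × 0.0085833 / (1 − 1.0085833^−180) = £1,757.60.
Total interest on Lender A = 180 × £1,757.60 − £160,800 = £155,568.00.
Lender B: monthly rate = 7.25%/12 = 0.0060417; payment = 160,800 × 0.0060417 / (1 − (1+0.0060417)^−120) = £1,887.81.
Total interest on Lender B = 120 × £1,887.81 − £160,800 = £65,737.20.
Lender B is lower by £89,830.80.

Lender B by £89,830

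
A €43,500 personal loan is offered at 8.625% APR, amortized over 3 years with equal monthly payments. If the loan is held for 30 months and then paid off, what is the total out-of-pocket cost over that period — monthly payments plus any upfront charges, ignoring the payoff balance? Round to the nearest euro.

Monthly rate = 8.625%/12 = 0.0071875; payment = 43,500 × 0.0071875 / (1 − (1+0.0071875)^−36) = €1,375.71.
Total outlay = 30 × €1,375.71 = €41,271.30.

€41,271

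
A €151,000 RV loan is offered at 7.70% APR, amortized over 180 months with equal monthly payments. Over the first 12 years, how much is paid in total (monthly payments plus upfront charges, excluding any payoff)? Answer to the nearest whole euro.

€204,049

Monthly rate = 7.7%/12 = 0.0064167; payment = 151,000 × 0.0064167 / (1 − (1+0.0064167)^−180) = €1,417.01.
Total outlay = 144 × €1,417.01 = €204,049.44.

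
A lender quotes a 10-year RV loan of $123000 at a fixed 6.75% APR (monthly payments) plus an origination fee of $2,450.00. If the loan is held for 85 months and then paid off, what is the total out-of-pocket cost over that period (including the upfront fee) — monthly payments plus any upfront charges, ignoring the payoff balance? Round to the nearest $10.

$122,500

At 6.75% the monthly rate is 0.0056250, so the payment is 123,000 × 0.0056250 / (1 − 1.0056250^−120) = $1,412.34.
Total outlay = 85 × $1,412.34 + $2,450.00 = $122,498.90.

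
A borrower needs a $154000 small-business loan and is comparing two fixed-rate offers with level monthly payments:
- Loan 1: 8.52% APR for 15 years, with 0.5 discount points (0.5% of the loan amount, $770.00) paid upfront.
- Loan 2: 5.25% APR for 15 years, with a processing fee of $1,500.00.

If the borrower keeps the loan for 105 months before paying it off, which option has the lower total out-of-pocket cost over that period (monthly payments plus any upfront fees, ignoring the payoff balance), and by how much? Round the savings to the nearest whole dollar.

Loan 2 by $28,705

Loan 1: at 8.52% the monthly rate is 0.0071000, so the payment is 154,000 × 0.0071000 / (1 − 1.0071000^−180) = $1,518.30.
Loan 2: at 5.25% the monthly rate is 0.0043750, so the payment is 154,000 × 0.0043750 / (1 − 1.0043750^−180) = $1,237.97.
Over 105 months: Loan 1 costs 105 × $1,518.30 + $770.00 = $160,191.50; Loan 2 costs 105 × $1,237.97 + $1,500.00 = $131,486.85.
Loan 2 is cheaper by $160,191.50 − $131,486.85 = $28,704.65.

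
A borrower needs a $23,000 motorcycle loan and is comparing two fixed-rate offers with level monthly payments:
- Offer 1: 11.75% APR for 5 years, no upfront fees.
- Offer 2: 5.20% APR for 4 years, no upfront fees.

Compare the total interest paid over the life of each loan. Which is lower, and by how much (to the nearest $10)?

Offer 1: monthly rate = 11.75%/12 = 0.0097917; payment = 23,000 × 0.0097917 / (1 − (1+0.0097917)^−60) = $508.72.
Total interest on Offer 1 = 60 × $508.72 − $23,000 = $7,523.20.
Offer 2: at 5.20% the monthly rate is 0.0043333, so the payment is 23,000 × 0.0043333 / (1 − 1.0043333^−48) = $531.76.
Total interest on Offer 2 = 48 × $531.76 − $23,000 = $2,524.48.
Offer 2 is lower by $4,998.72.

Offer 2 by $5,000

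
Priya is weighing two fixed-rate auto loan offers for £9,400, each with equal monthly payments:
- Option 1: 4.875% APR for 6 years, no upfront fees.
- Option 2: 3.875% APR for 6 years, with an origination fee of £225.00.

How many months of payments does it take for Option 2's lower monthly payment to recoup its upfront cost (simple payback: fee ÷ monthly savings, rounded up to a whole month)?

Option 1: at 4.875% the monthly rate is 0.0040625, so the payment is 9,400 × 0.0040625 / (1 − 1.0040625^−72) = £150.84.
Option 2: at 3.875% the monthly rate is 0.0032292, so the payment is 9,400 × 0.0032292 / (1 − 1.0032292^−72) = £146.53.
Monthly savings = £150.84 − £146.53 = £4.31.
Break-even = £225.00 / £4.31 = 52.20 → 53 months.

53 months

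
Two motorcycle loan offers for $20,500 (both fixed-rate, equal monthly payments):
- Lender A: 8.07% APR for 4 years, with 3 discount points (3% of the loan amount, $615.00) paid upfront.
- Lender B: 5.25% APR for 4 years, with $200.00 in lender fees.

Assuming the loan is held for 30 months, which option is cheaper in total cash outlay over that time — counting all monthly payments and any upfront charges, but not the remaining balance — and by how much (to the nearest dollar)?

Lender A: at 8.07% the monthly rate is 0.0067250, so the payment is 20,500 × 0.0067250 / (1 − 1.0067250^−48) = $501.14.
Lender B: monthly rate = 5.25%/12 = 0.0043750; payment = 20,500 × 0.0043750 / (1 − (1+0.0043750)^−48) = $474.43.
Over 30 months: Lender A costs 30 × $501.14 + $615.00 = $15,649.20; Lender B costs 30 × $474.43 + $200.00 = $14,432.90.
Lender B is cheaper by $15,649.20 − $14,432.90 = $1,216.30.

Lender B by $1,216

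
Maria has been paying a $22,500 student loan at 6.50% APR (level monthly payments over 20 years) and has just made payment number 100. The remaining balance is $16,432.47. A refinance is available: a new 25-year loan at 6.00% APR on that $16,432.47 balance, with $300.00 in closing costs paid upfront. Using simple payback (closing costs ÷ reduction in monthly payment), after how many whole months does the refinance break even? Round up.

Current payment = 22,500 × 6.5%/12 / (1 − (1+0.0054167)^−240) = $167.75.
Refinanced payment = 16,432.47 × 0.0050000 / (1 − (1+0.0050000)^−300) = $105.87.
Monthly savings = $167.75 − $105.87 = $61.88.
Break-even = $300.00 / $61.88 = 4.85 → 5 months.

5 months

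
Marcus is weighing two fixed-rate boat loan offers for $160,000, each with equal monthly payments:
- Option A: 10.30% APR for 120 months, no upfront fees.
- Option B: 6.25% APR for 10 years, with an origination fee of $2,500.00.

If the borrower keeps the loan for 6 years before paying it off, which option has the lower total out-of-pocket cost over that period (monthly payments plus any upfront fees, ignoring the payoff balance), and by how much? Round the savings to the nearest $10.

Option A: at 10.30% the monthly rate is 0.0085833, so the payment is 160,000 × 0.0085833 / (1 − 1.0085833^−120) = $2,141.08.
Option B: at 6.25% the monthly rate is 0.0052083, so the payment is 160,000 × 0.0052083 / (1 − 1.0052083^−120) = $1,796.48.
Over 72 months: Option A costs 72 × $2,141.08 = $154,157.76; Option B costs 72 × $1,796.48 + $2,500.00 = $131,846.56.
Option B is cheaper by $154,157.76 − $131,846.56 = $22,311.20.

Option B by $22,310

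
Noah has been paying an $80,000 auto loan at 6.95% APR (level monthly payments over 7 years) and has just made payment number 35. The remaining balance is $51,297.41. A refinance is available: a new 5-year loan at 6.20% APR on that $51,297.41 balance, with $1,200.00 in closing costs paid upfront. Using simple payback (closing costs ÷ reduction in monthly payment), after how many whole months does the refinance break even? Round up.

Current payment = 80,000 × 6.95%/12 / (1 − (1+0.0057917)^−84) = $1,205.46.
Refinanced payment = 51,297.41 × 0.0051667 / (1 − (1+0.0051667)^−60) = $996.50.
Monthly savings = $1,205.46 − $996.50 = $208.96.
Break-even = $1,200.00 / $208.96 = 5.74 → 6 months.

6 months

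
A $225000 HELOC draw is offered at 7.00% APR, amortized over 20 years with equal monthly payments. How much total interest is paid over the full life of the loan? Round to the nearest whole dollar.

$193,661

At 7.00% the monthly rate is 0.0058333, so the payment is 225,000 × 0.0058333 / (1 − 1.0058333^−240) = $1,744.42.
Total paid = 240 × $1,744.42 = $418,660.80; interest = $418,660.80 − $225,000 = $193,660.80.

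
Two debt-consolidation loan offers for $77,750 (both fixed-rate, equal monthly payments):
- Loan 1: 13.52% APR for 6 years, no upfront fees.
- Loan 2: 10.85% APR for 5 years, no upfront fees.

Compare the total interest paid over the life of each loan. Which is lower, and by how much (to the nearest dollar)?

Loan 2 by $12,837

Loan 1: at 13.52% the monthly rate is 0.0112667, so the payment is 77,750 × 0.0112667 / (1 − 1.0112667^−72) = $1,582.18.
Total interest on Loan 1 = 72 × $1,582.18 − $77,750 = $36,166.96.
Loan 2: monthly rate = 10.85%/12 = 0.0090417; payment = 77,750 × 0.0090417 / (1 − (1+0.0090417)^−60) = $1,684.66.
Total interest on Loan 2 = 60 × $1,684.66 − $77,750 = $23,329.60.
Loan 2 is lower by $12,837.36.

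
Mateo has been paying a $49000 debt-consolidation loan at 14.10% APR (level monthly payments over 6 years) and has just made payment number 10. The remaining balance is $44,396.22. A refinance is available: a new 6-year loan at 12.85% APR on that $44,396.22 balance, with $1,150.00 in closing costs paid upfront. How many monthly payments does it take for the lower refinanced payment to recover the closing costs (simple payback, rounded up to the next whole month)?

Current payment = 49,000 × 14.1%/12 / (1 − (1+0.0117500)^−72) = $1,012.31.
Refinanced payment = 44,396.22 × 0.0107083 / (1 − (1+0.0107083)^−72) = $887.70.
Monthly savings = $1,012.31 − $887.70 = $124.61.
Break-even = $1,150.00 / $124.61 = 9.23 → 10 months.

10 months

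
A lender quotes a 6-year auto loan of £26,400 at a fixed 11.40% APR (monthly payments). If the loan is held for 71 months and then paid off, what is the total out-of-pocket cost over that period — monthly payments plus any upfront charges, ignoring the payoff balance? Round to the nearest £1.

£36,063

At 11.40% the monthly rate is 0.0095000, so the payment is 26,400 × 0.0095000 / (1 − 1.0095000^−72) = £507.93.
Total outlay = 71 × £507.93 = £36,063.03.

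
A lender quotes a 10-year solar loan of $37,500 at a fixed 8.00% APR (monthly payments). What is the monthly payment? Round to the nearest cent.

At 8.00% the monthly rate is 0.0066667, so the payment is 37,500 × 0.0066667 / (1 − 1.0066667^−120) = $454.98.

$454.98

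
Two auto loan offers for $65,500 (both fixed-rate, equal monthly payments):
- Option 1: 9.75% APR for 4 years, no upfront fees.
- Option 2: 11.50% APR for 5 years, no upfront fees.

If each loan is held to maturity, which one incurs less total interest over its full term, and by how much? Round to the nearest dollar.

Option 1 by $7,068

Option 1: at 9.75% the monthly rate is 0.0081250, so the payment is 65,500 × 0.0081250 / (1 − 1.0081250^−48) = $1,653.40.
Total interest on Option 1 = 48 × $1,653.40 − $65,500 = $13,863.20.
Option 2: at 11.50% the monthly rate is 0.0095833, so the payment is 65,500 × 0.0095833 / (1 − 1.0095833^−60) = $1,440.52.
Total interest on Option 2 = 60 × $1,440.52 − $65,500 = $20,931.20.
Option 1 is lower by $7,068.00.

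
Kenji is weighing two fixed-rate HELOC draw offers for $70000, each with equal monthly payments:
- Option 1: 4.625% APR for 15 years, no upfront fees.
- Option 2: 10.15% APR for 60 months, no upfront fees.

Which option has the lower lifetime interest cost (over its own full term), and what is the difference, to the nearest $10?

Option 1: at 4.625% the monthly rate is 0.0038542, so the payment is 70,000 × 0.0038542 / (1 − 1.0038542^−180) = $539.98.
Total interest on Option 1 = 180 × $539.98 − $70,000 = $27,196.40.
Option 2: at 10.15% the monthly rate is 0.0084583, so the payment is 70,000 × 0.0084583 / (1 − 1.0084583^−60) = $1,492.46.
Total interest on Option 2 = 60 × $1,492.46 − $70,000 = $19,547.60.
Option 2 is lower by $7,648.80.

Option 2 by $7,650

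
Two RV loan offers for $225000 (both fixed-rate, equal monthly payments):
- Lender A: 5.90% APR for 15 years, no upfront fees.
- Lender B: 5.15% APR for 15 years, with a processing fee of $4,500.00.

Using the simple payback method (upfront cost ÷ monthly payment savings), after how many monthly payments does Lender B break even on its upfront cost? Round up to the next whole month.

51 months

Lender A: monthly rate = 5.9%/12 = 0.0049167; payment = 225,000 × 0.0049167 / (1 − (1+0.0049167)^−180) = $1,886.54.
Lender B: at 5.15% the monthly rate is 0.0042917, so the payment is 225,000 × 0.0042917 / (1 − 1.0042917^−180) = $1,796.92.
Monthly savings = $1,886.54 − $1,796.92 = $89.62.
Break-even = $4,500.00 / $89.62 = 50.21 → 51 months.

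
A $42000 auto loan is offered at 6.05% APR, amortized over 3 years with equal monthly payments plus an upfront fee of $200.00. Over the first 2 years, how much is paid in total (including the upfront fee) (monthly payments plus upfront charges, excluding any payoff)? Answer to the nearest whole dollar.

$30,888

At 6.05% the monthly rate is 0.0050417, so the payment is 42,000 × 0.0050417 / (1 − 1.0050417^−36) = $1,278.67.
Total outlay = 24 × $1,278.67 + $200.00 = $30,888.08.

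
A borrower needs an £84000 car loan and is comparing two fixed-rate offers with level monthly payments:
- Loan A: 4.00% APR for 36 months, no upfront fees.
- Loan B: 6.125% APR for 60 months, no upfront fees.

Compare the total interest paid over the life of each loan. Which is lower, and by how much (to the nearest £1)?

Loan A: at 4.00% the monthly rate is 0.0033333, so the payment is 84,000 × 0.0033333 / (1 − 1.0033333^−36) = £2,480.01.
Total interest on Loan A = 36 × £2,480.01 − £84,000 = £5,280.36.
Loan B: monthly rate = 6.125%/12 = 0.0051042; payment = 84,000 × 0.0051042 / (1 − (1+0.0051042)^−60) = £1,628.84.
Total interest on Loan B = 60 × £1,628.84 − £84,000 = £13,730.40.
Loan A is lower by £8,450.04.

Loan A by £8,450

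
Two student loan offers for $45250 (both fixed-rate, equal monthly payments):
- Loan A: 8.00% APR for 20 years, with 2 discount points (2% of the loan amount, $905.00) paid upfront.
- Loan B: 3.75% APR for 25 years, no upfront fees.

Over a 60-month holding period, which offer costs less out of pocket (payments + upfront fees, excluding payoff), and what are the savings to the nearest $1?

Loan A: at 8.00% the monthly rate is 0.0066667, so the payment is 45,250 × 0.0066667 / (1 − 1.0066667^−240) = $378.49.
Loan B: at 3.75% the monthly rate is 0.0031250, so the payment is 45,250 × 0.0031250 / (1 − 1.0031250^−300) = $232.64.
Over 60 months: Loan A costs 60 × $378.49 + $905.00 = $23,614.40; Loan B costs 60 × $232.64 = $13,958.40.
Loan B is cheaper by $23,614.40 − $13,958.40 = $9,656.00.

Loan B by $9,656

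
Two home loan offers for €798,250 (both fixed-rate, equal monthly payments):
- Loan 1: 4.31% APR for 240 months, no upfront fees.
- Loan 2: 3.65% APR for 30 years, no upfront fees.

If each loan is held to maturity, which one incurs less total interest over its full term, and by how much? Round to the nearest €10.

Loan 1: monthly rate = 4.31%/12 = 0.0035917; payment = 798,250 × 0.0035917 / (1 − (1+0.0035917)^−240) = €4,968.62.
Total interest on Loan 1 = 240 × €4,968.62 − €798,250 = €394,218.80.
Loan 2: monthly rate = 3.65%/12 = 0.0030417; payment = 798,250 × 0.0030417 / (1 − (1+0.0030417)^−360) = €3,651.67.
Total interest on Loan 2 = 360 × €3,651.67 − €798,250 = €516,351.20.
Loan 1 is lower by €122,132.40.

Loan 1 by €122,130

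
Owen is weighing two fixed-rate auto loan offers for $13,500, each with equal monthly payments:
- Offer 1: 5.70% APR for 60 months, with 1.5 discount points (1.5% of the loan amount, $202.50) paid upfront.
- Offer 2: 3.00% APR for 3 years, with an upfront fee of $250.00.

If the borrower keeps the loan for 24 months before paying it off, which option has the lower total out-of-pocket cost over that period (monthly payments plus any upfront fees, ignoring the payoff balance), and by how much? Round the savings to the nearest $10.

Offer 1: monthly rate = 5.7%/12 = 0.0047500; payment = 13,500 × 0.0047500 / (1 − (1+0.0047500)^−60) = $259.11.
Offer 2: at 3.00% the monthly rate is 0.0025000, so the payment is 13,500 × 0.0025000 / (1 − 1.0025000^−36) = $392.60.
Over 24 months: Offer 1 costs 24 × $259.11 + $202.50 = $6,421.14; Offer 2 costs 24 × $392.60 + $250.00 = $9,672.40.
Offer 1 is cheaper by $9,672.40 − $6,421.14 = $3,251.26.

Offer 1 by $3,250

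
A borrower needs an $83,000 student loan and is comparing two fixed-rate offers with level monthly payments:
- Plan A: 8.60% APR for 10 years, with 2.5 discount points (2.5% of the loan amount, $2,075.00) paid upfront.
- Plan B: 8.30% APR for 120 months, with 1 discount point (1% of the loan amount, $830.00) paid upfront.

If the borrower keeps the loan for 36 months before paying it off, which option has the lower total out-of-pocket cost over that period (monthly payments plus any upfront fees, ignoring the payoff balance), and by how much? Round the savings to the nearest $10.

Plan A: at 8.60% the monthly rate is 0.0071667, so the payment is 83,000 × 0.0071667 / (1 − 1.0071667^−120) = $1,033.53.
Plan B: at 8.30% the monthly rate is 0.0069167, so the payment is 83,000 × 0.0069167 / (1 − 1.0069167^−120) = $1,020.22.
Over 36 months: Plan A costs 36 × $1,033.53 + $2,075.00 = $39,282.08; Plan B costs 36 × $1,020.22 + $830.00 = $37,557.92.
Plan B is cheaper by $39,282.08 − $37,557.92 = $1,724.16.

Plan B by $1,720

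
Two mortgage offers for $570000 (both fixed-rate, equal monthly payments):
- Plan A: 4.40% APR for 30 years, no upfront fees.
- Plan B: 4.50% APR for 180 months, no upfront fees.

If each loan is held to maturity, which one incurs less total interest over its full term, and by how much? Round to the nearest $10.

Plan B by $242,680

Plan A: at 4.40% the monthly rate is 0.0036667, so the payment is 570,000 × 0.0036667 / (1 − 1.0036667^−360) = $2,854.34.
Total interest on Plan A = 360 × $2,854.34 − $570,000 = $457,562.40.
Plan B: at 4.50% the monthly rate is 0.0037500, so the payment is 570,000 × 0.0037500 / (1 − 1.0037500^−180) = $4,360.46.
Total interest on Plan B = 180 × $4,360.46 − $570,000 = $214,882.80.
Plan B is lower by $242,679.60.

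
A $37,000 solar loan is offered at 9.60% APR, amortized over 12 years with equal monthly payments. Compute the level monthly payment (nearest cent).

$433.67

At 9.60% the monthly rate is 0.0080000, so the payment is 37,000 × 0.0080000 / (1 − 1.0080000^−144) = $433.67.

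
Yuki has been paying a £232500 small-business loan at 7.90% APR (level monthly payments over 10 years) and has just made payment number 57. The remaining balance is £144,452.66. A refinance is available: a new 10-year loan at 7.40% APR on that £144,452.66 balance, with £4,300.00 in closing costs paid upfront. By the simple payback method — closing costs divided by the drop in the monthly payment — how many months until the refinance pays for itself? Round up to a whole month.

Current payment = 232,500 × 7.9%/12 / (1 − (1+0.0065833)^−120) = £2,808.60.
Refinanced payment = 144,452.66 × 0.0061667 / (1 − (1+0.0061667)^−120) = £1,707.15.
Monthly savings = £2,808.60 − £1,707.15 = £1,101.45.
Break-even = £4,300.00 / £1,101.45 = 3.90 → 4 months.

4 months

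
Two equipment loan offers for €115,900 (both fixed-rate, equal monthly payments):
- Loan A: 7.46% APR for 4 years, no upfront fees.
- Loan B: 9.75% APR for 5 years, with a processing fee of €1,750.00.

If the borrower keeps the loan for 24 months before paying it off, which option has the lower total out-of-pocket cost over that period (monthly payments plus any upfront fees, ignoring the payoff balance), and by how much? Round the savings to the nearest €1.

Loan A: monthly rate = 7.46%/12 = 0.0062167; payment = 115,900 × 0.0062167 / (1 − (1+0.0062167)^−48) = €2,800.17.
Loan B: monthly rate = 9.75%/12 = 0.0081250; payment = 115,900 × 0.0081250 / (1 − (1+0.0081250)^−60) = €2,448.30.
Over 24 months: Loan A costs 24 × €2,800.17 = €67,204.08; Loan B costs 24 × €2,448.30 + €1,750.00 = €60,509.20.
Loan B is cheaper by €67,204.08 − €60,509.20 = €6,694.88.

Loan B by €6,695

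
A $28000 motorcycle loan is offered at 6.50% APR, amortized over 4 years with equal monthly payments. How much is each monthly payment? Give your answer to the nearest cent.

At 6.50% the monthly rate is 0.0054167, so the payment is 28,000 × 0.0054167 / (1 − 1.0054167^−48) = $664.02.

$664.02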